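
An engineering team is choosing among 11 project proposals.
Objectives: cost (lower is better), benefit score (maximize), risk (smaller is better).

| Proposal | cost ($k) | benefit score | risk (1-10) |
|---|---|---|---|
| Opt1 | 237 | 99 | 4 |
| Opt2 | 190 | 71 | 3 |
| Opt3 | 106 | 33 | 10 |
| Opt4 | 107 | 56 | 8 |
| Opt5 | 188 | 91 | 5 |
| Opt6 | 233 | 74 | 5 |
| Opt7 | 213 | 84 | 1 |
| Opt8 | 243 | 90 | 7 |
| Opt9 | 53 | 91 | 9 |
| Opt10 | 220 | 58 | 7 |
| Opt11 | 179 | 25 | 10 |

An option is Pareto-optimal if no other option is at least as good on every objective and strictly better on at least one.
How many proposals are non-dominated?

6

Opt1: not dominated (best benefit score).
Opt2: not dominated.
Opt3: dominated by Opt9 (cost 53≤106, benefit score 91≥33, risk 9≤10).
Opt4: not dominated.
Opt5: not dominated.
Opt6: dominated by Opt5 (cost 188≤233, benefit score 91≥74, risk 5≤5).
Opt7: not dominated (best risk).
Opt8: dominated by Opt1 (cost 237≤243, benefit score 99≥90, risk 4≤7).
Opt9: not dominated (best cost).
Opt10: dominated by Opt2 (cost 190≤220, benefit score 71≥58, risk 3≤7).
Opt11: dominated by Opt3 (cost 106≤179, benefit score 33≥25, risk 10≤10).
Pareto-optimal: Opt1, Opt2, Opt4, Opt5, Opt7, Opt9 → 6.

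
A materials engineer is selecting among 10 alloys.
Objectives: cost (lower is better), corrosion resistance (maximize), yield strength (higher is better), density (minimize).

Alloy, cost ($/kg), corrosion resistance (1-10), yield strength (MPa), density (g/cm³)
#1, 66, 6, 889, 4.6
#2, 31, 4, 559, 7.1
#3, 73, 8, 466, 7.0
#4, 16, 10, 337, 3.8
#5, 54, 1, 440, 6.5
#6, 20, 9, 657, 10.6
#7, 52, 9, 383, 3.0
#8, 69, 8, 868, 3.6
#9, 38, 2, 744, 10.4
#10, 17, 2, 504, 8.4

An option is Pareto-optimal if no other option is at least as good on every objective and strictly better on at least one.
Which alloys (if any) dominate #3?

#8

#8: cost 69≤73, corrosion resistance 8≥8, yield strength 868≥466, density 3.6≤7.0 — dominates #3.
Others (#1, #2, #4, #5, #6, #7, #9, #10) are each worse than #3 on at least one objective.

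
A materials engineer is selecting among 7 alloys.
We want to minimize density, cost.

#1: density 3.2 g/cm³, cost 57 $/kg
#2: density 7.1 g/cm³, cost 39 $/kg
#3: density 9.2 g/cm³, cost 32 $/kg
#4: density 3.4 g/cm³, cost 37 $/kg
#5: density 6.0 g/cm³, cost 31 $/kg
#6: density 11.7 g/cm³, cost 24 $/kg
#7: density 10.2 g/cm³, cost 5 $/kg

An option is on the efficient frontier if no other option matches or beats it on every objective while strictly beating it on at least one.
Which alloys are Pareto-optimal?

#1: not dominated (best density).
#2: dominated by #4 (density 3.4≤7.1, cost 37≤39).
#3: dominated by #5 (density 6.0≤9.2, cost 31≤32).
#4: not dominated.
#5: not dominated.
#6: dominated by #7 (density 10.2≤11.7, cost 5≤24).
#7: not dominated (best cost).

#1, #4, #5, #7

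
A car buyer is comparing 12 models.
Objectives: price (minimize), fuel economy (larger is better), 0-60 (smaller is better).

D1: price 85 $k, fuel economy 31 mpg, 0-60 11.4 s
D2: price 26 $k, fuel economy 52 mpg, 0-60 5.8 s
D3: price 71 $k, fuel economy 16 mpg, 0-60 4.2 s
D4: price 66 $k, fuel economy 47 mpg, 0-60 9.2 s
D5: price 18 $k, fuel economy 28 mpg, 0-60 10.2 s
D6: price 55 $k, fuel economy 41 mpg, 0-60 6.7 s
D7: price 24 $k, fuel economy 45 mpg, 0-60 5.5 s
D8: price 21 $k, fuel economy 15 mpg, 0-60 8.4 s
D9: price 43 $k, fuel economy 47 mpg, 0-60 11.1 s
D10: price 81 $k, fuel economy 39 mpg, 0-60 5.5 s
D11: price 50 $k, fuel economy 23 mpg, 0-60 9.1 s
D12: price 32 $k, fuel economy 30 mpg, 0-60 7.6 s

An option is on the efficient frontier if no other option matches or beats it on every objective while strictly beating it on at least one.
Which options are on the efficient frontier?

D1: dominated by D2 (price 26≤85, fuel economy 52≥31, 0-60 5.8≤11.4).
D2: not dominated (best fuel economy).
D3: not dominated (best 0-60).
D4: dominated by D2 (price 26≤66, fuel economy 52≥47, 0-60 5.8≤9.2).
D5: not dominated (best price).
D6: dominated by D2 (price 26≤55, fuel economy 52≥41, 0-60 5.8≤6.7).
D7: not dominated.
D8: not dominated.
D9: dominated by D2 (price 26≤43, fuel economy 52≥47, 0-60 5.8≤11.1).
D10: dominated by D7 (price 24≤81, fuel economy 45≥39, 0-60 5.5≤5.5).
D11: dominated by D2 (price 26≤50, fuel economy 52≥23, 0-60 5.8≤9.1).
D12: dominated by D2 (price 26≤32, fuel economy 52≥30, 0-60 5.8≤7.6).

D2, D3, D5, D7, D8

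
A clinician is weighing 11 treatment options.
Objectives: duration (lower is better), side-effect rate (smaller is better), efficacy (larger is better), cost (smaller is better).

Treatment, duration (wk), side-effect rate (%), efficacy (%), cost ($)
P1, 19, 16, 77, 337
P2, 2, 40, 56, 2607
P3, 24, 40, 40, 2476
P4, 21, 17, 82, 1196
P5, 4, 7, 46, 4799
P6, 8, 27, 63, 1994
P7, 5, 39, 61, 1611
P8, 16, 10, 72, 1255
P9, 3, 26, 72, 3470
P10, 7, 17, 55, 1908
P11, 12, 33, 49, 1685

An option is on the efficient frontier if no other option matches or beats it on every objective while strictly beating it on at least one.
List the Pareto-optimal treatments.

P1, P2, P4, P5, P6, P7, P8, P9, P10, P11

P1: not dominated (best cost).
P2: not dominated (best duration).
P3: dominated by P1 (duration 19≤24, side-effect rate 16≤40, efficacy 77≥40, cost 337≤2476).
P4: not dominated (best efficacy).
P5: not dominated (best side-effect rate).
P6: not dominated.
P7: not dominated.
P8: not dominated.
P9: not dominated.
P10: not dominated.
P11: not dominated.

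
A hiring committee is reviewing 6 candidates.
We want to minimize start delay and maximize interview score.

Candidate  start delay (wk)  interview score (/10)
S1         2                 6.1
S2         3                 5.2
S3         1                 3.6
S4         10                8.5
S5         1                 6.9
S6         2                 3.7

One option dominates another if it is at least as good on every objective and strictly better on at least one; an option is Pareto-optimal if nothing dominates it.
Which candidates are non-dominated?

S4, S5

S1: dominated by S5 (start delay 1≤2, interview score 6.9≥6.1).
S2: dominated by S1 (start delay 2≤3, interview score 6.1≥5.2).
S3: dominated by S5 (start delay 1≤1, interview score 6.9≥3.6).
S4: not dominated (best interview score).
S5: not dominated.
S6: dominated by S1 (start delay 2≤2, interview score 6.1≥3.7).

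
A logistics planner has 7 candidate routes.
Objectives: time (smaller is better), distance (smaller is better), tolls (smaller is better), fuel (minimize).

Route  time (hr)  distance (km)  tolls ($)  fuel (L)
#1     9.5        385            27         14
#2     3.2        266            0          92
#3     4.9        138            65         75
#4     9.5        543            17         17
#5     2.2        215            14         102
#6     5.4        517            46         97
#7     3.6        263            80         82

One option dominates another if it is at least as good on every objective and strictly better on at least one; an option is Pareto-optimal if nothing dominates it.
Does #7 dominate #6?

#7 vs #6: #7 is worse on tolls (80 vs 46), so it does not dominate #6.

No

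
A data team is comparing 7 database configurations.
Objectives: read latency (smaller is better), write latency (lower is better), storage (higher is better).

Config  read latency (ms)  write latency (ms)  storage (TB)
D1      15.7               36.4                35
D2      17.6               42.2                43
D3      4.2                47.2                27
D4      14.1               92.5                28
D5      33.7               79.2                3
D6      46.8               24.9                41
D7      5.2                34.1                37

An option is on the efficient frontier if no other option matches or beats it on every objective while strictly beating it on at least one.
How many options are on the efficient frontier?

D1: dominated by D7 (read latency 5.2≤15.7, write latency 34.1≤36.4, storage 37≥35).
D2: not dominated (best storage).
D3: not dominated (best read latency).
D4: dominated by D7 (read latency 5.2≤14.1, write latency 34.1≤92.5, storage 37≥28).
D5: dominated by D1 (read latency 15.7≤33.7, write latency 36.4≤79.2, storage 35≥3).
D6: not dominated (best write latency).
D7: not dominated.
Pareto-optimal: D2, D3, D6, D7 → 4.

4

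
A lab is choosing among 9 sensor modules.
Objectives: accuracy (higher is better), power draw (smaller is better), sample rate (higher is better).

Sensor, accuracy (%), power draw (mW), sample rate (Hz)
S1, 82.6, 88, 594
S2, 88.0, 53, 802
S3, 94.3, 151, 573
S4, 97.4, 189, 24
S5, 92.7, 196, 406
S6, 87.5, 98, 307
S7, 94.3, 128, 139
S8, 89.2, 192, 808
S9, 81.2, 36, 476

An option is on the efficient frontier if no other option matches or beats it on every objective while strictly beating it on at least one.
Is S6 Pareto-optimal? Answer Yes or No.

No

S2 vs S6: accuracy 88.0≥87.5, power draw 53≤98, sample rate 802≥307 — S2 is at least as good on every objective and strictly better on at least one, so S2 dominates S6.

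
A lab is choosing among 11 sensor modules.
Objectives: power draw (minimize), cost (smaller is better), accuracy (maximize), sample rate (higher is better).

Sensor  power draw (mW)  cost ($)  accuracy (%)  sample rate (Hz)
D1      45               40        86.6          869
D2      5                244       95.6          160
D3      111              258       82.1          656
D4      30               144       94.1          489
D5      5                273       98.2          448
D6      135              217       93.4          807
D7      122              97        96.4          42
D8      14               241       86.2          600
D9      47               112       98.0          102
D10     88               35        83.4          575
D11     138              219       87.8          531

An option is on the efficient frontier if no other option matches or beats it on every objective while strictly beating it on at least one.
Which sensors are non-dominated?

D1, D2, D4, D5, D6, D7, D8, D9, D10

D1: not dominated (best sample rate).
D2: not dominated.
D3: dominated by D1 (power draw 45≤111, cost 40≤258, accuracy 86.6≥82.1, sample rate 869≥656).
D4: not dominated.
D5: not dominated (best accuracy).
D6: not dominated.
D7: not dominated.
D8: not dominated.
D9: not dominated.
D10: not dominated (best cost).
D11: dominated by D6 (power draw 135≤138, cost 217≤219, accuracy 93.4≥87.8, sample rate 807≥531).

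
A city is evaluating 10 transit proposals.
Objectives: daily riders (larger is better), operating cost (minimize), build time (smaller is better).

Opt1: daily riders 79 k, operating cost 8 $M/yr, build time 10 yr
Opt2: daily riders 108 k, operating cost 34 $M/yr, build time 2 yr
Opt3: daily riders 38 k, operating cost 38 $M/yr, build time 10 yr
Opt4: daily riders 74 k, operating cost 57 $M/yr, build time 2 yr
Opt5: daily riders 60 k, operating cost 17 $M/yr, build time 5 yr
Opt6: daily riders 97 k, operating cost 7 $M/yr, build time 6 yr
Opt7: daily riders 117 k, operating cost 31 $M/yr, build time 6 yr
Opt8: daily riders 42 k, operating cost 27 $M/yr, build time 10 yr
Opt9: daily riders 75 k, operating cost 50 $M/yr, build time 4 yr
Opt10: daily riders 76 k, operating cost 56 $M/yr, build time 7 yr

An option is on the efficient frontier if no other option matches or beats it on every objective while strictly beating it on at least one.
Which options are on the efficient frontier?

Opt1: dominated by Opt6 (daily riders 97≥79, operating cost 7≤8, build time 6≤10).
Opt2: not dominated.
Opt3: dominated by Opt1 (daily riders 79≥38, operating cost 8≤38, build time 10≤10).
Opt4: dominated by Opt2 (daily riders 108≥74, operating cost 34≤57, build time 2≤2).
Opt5: not dominated.
Opt6: not dominated (best operating cost).
Opt7: not dominated (best daily riders).
Opt8: dominated by Opt1 (daily riders 79≥42, operating cost 8≤27, build time 10≤10).
Opt9: dominated by Opt2 (daily riders 108≥75, operating cost 34≤50, build time 2≤4).
Opt10: dominated by Opt2 (daily riders 108≥76, operating cost 34≤56, build time 2≤7).

Opt2, Opt5, Opt6, Opt7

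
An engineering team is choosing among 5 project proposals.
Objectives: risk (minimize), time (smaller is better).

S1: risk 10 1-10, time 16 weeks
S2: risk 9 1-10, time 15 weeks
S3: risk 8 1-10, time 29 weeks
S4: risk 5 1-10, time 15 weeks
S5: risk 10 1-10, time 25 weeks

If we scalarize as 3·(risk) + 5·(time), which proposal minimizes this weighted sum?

S4

S1: 3·10 + 5·16 = 110
S2: 3·9 + 5·15 = 102
S3: 3·8 + 5·29 = 169
S4: 3·5 + 5·15 = 90
S5: 3·10 + 5·25 = 155
Lowest: S4 at 90.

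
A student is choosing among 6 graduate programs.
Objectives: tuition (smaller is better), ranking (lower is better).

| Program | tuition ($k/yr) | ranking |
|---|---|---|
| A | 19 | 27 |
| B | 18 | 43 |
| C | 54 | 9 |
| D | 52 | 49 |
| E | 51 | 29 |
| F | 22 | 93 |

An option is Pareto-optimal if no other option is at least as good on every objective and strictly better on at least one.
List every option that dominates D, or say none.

A: tuition 19≤52, ranking 27≤49 — dominates D.
B: tuition 18≤52, ranking 43≤49 — dominates D.
E: tuition 51≤52, ranking 29≤49 — dominates D.
Others (C, F) are each worse than D on at least one objective.

A, B, E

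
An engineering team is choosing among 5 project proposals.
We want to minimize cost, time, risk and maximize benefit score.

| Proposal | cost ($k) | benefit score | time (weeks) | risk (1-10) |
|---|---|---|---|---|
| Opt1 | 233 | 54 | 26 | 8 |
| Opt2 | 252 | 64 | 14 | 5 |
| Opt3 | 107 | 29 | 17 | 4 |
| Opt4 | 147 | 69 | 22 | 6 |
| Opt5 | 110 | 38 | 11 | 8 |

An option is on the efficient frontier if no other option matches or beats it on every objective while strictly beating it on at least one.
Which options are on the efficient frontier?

Opt2, Opt3, Opt4, Opt5

Opt1: dominated by Opt4 (cost 147≤233, benefit score 69≥54, time 22≤26, risk 6≤8).
Opt2: not dominated.
Opt3: not dominated (best cost).
Opt4: not dominated (best benefit score).
Opt5: not dominated (best time).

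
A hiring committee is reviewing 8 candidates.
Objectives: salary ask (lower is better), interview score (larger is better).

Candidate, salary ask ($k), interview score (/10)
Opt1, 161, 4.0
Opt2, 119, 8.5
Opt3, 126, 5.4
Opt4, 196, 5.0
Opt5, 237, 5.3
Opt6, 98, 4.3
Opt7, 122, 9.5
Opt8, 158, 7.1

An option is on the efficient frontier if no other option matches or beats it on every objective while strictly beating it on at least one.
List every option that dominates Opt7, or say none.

Opt1: worse on salary ask (161 vs 122).
Opt2: worse on interview score (8.5 vs 9.5).
Opt3: worse on salary ask (126 vs 122).
Opt4: worse on salary ask (196 vs 122).
Opt5: worse on salary ask (237 vs 122).
Opt6: worse on interview score (4.3 vs 9.5).
Opt8: worse on salary ask (158 vs 122).
No option dominates Opt7.

none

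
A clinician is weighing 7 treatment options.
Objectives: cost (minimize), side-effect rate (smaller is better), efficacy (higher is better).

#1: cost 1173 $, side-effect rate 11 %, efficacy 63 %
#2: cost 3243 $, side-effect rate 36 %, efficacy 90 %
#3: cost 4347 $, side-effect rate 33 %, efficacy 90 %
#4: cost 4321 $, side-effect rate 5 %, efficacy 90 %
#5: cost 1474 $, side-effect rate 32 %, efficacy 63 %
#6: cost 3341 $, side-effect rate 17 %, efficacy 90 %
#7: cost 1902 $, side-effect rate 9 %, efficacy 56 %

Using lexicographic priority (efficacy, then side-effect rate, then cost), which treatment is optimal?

#4

First maximize efficacy: best is 90, kept {#2, #3, #4, #6}.
Then minimize side-effect rate: best is 5, kept {#4}.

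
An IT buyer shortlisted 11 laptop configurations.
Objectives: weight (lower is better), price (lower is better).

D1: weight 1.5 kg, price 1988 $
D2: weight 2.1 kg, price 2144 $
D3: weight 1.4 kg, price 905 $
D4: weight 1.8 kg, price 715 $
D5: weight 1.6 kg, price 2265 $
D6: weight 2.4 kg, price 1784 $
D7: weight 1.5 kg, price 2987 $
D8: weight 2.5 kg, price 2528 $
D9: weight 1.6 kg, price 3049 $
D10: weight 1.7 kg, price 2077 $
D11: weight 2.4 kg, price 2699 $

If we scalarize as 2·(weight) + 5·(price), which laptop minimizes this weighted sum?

D4

D1: 2·1.5 + 5·1988 = 9943.0
D2: 2·2.1 + 5·2144 = 10724.2
D3: 2·1.4 + 5·905 = 4527.8
D4: 2·1.8 + 5·715 = 3578.6
D5: 2·1.6 + 5·2265 = 11328.2
D6: 2·2.4 + 5·1784 = 8924.8
D7: 2·1.5 + 5·2987 = 14938.0
D8: 2·2.5 + 5·2528 = 12645.0
D9: 2·1.6 + 5·3049 = 15248.2
D10: 2·1.7 + 5·2077 = 10388.4
D11: 2·2.4 + 5·2699 = 13499.8
Lowest: D4 at 3578.6.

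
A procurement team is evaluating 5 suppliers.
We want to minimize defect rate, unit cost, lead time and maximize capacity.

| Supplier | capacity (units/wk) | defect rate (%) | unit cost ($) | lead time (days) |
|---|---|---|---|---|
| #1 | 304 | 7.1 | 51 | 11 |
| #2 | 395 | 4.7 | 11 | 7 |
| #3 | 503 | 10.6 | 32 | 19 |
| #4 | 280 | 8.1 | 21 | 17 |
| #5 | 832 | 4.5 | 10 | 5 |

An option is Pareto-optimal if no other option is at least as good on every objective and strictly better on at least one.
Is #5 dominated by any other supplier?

No

#1: worse on capacity (304 vs 832).
#2: worse on capacity (395 vs 832).
#3: worse on capacity (503 vs 832).
#4: worse on capacity (280 vs 832).
No option is at least as good as #5 on every objective and strictly better on one.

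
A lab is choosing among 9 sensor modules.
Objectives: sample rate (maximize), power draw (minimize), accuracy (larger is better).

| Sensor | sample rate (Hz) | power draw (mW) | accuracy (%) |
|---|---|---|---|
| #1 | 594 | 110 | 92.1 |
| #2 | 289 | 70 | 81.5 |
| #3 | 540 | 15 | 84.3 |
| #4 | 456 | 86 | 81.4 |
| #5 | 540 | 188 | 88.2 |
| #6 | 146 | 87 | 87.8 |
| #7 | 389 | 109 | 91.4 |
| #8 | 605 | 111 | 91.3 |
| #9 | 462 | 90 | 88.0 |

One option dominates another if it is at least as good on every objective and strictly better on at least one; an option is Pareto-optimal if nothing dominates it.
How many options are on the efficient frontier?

6

#1: not dominated (best accuracy).
#2: dominated by #3 (sample rate 540≥289, power draw 15≤70, accuracy 84.3≥81.5).
#3: not dominated (best power draw).
#4: dominated by #3 (sample rate 540≥456, power draw 15≤86, accuracy 84.3≥81.4).
#5: dominated by #1 (sample rate 594≥540, power draw 110≤188, accuracy 92.1≥88.2).
#6: not dominated.
#7: not dominated.
#8: not dominated (best sample rate).
#9: not dominated.
Pareto-optimal: #1, #3, #6, #7, #8, #9 → 6.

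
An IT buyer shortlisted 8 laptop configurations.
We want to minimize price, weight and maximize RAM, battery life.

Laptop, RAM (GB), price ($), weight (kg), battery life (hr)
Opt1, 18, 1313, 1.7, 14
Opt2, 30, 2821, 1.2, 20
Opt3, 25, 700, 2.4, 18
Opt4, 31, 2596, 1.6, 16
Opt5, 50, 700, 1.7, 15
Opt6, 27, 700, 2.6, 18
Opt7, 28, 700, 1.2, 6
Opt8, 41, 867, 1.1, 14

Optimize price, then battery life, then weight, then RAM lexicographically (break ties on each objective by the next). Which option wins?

First minimize price: best is 700, kept {Opt3, Opt5, Opt6, Opt7}.
Then maximize battery life: best is 18, kept {Opt3, Opt6}.
Then minimize weight: best is 2.4, kept {Opt3}.

Opt3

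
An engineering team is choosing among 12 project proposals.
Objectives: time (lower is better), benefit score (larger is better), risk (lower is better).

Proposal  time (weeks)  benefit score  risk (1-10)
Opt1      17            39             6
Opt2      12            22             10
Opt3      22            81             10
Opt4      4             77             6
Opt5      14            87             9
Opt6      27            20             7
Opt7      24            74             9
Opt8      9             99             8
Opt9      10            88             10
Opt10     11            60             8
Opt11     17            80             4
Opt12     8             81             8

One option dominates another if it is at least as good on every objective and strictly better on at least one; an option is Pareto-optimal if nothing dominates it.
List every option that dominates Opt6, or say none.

Opt1, Opt4, Opt11

Opt1: time 17≤27, benefit score 39≥20, risk 6≤7 — dominates Opt6.
Opt4: time 4≤27, benefit score 77≥20, risk 6≤7 — dominates Opt6.
Opt11: time 17≤27, benefit score 80≥20, risk 4≤7 — dominates Opt6.
Others (Opt2, Opt3, Opt5, Opt7, Opt8, Opt9, Opt10, Opt12) are each worse than Opt6 on at least one objective.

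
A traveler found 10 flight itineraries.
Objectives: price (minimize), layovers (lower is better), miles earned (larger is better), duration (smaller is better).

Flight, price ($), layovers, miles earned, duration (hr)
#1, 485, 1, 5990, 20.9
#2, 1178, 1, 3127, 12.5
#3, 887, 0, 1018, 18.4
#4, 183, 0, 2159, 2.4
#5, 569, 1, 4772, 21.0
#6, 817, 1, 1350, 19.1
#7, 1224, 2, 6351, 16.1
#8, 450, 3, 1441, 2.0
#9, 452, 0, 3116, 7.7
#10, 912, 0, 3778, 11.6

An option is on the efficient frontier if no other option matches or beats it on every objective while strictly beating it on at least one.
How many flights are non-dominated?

#1: not dominated.
#2: dominated by #10 (price 912≤1178, layovers 0≤1, miles earned 3778≥3127, duration 11.6≤12.5).
#3: dominated by #4 (price 183≤887, layovers 0≤0, miles earned 2159≥1018, duration 2.4≤18.4).
#4: not dominated (best price).
#5: dominated by #1 (price 485≤569, layovers 1≤1, miles earned 5990≥4772, duration 20.9≤21.0).
#6: dominated by #4 (price 183≤817, layovers 0≤1, miles earned 2159≥1350, duration 2.4≤19.1).
#7: not dominated (best miles earned).
#8: not dominated (best duration).
#9: not dominated.
#10: not dominated.
Pareto-optimal: #1, #4, #7, #8, #9, #10 → 6.

6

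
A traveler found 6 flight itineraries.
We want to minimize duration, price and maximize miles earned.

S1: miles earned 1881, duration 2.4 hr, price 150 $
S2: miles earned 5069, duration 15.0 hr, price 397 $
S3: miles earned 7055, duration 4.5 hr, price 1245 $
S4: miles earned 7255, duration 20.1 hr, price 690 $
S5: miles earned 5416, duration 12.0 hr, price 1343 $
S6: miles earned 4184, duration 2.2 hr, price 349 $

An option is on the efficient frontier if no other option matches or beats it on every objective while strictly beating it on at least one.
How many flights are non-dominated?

S1: not dominated (best price).
S2: not dominated.
S3: not dominated.
S4: not dominated (best miles earned).
S5: dominated by S3 (miles earned 7055≥5416, duration 4.5≤12.0, price 1245≤1343).
S6: not dominated (best duration).
Pareto-optimal: S1, S2, S3, S4, S6 → 5.

5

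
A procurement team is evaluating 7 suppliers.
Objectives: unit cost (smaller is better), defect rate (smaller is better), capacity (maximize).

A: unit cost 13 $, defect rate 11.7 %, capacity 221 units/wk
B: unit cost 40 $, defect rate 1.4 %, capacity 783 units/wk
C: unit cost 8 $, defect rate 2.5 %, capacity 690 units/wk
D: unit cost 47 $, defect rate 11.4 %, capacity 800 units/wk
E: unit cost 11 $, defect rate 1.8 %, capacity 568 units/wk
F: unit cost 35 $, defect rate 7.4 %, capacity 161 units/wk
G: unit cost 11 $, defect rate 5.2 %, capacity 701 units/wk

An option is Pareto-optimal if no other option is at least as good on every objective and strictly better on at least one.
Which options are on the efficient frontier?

B, C, D, E, G

A: dominated by C (unit cost 8≤13, defect rate 2.5≤11.7, capacity 690≥221).
B: not dominated (best defect rate).
C: not dominated (best unit cost).
D: not dominated (best capacity).
E: not dominated.
F: dominated by C (unit cost 8≤35, defect rate 2.5≤7.4, capacity 690≥161).
G: not dominated.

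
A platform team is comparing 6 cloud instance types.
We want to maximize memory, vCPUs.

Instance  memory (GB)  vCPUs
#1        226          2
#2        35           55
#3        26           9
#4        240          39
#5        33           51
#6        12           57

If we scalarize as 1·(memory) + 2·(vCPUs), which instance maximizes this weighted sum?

#4

#1: 1·226 + 2·2 = 230
#2: 1·35 + 2·55 = 145
#3: 1·26 + 2·9 = 44
#4: 1·240 + 2·39 = 318
#5: 1·33 + 2·51 = 135
#6: 1·12 + 2·57 = 126
Highest: #4 at 318.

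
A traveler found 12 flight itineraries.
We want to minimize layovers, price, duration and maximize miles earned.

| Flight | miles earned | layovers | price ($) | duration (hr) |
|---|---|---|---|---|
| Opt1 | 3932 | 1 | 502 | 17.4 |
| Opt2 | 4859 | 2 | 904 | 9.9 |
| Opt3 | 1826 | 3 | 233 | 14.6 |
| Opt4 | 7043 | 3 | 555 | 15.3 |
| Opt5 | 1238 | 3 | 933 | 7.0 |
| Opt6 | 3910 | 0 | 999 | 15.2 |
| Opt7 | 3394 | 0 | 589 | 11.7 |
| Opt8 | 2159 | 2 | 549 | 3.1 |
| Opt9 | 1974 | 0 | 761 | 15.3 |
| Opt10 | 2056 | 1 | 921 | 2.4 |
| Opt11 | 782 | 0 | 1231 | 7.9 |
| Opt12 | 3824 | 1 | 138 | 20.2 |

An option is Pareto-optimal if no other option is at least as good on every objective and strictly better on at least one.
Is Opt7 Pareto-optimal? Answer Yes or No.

Yes

Opt1: worse on layovers (1 vs 0).
Opt2: worse on layovers (2 vs 0).
Opt3: worse on miles earned (1826 vs 3394).
Opt4: worse on layovers (3 vs 0).
Opt5: worse on miles earned (1238 vs 3394).
Opt6: worse on price (999 vs 589).
Opt8: worse on miles earned (2159 vs 3394).
Opt9: worse on miles earned (1974 vs 3394).
Opt10: worse on miles earned (2056 vs 3394).
Opt11: worse on miles earned (782 vs 3394).
Opt12: worse on layovers (1 vs 0).
No option is at least as good as Opt7 on every objective and strictly better on one.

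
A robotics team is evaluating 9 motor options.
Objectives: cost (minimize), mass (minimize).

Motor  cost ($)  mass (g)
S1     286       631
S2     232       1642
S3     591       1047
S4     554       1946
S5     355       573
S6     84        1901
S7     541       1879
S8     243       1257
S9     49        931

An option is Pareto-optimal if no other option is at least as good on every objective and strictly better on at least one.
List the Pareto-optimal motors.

S1, S5, S9

S1: not dominated.
S2: dominated by S9 (cost 49≤232, mass 931≤1642).
S3: dominated by S1 (cost 286≤591, mass 631≤1047).
S4: dominated by S1 (cost 286≤554, mass 631≤1946).
S5: not dominated (best mass).
S6: dominated by S9 (cost 49≤84, mass 931≤1901).
S7: dominated by S1 (cost 286≤541, mass 631≤1879).
S8: dominated by S9 (cost 49≤243, mass 931≤1257).
S9: not dominated (best cost).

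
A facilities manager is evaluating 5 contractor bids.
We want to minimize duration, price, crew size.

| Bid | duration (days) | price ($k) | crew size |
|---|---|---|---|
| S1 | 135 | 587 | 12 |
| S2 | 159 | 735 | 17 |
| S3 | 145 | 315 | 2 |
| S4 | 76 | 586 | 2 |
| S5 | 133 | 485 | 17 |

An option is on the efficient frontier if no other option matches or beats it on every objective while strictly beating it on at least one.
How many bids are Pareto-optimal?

S1: dominated by S4 (duration 76≤135, price 586≤587, crew size 2≤12).
S2: dominated by S1 (duration 135≤159, price 587≤735, crew size 12≤17).
S3: not dominated (best price).
S4: not dominated (best duration).
S5: not dominated.
Pareto-optimal: S3, S4, S5 → 3.

3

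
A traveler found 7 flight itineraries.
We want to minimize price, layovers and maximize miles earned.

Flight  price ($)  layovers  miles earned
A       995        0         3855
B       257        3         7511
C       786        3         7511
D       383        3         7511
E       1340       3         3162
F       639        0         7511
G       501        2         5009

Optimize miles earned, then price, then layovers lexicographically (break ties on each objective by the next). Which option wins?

First maximize miles earned: best is 7511, kept {B, C, D, F}.
Then minimize price: best is 257, kept {B}.

B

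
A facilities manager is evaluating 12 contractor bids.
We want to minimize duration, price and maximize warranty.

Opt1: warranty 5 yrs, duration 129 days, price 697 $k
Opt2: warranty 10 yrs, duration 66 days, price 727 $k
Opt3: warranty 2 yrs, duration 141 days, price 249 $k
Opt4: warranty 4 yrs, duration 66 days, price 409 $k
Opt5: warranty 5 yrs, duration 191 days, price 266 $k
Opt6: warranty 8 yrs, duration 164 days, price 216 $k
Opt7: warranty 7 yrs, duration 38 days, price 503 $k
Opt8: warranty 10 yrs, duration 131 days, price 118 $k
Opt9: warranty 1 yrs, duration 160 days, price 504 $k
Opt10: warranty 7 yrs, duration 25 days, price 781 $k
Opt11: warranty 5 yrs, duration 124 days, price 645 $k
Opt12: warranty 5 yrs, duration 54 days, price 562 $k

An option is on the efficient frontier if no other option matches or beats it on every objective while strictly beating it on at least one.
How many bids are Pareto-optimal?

5

Opt1: dominated by Opt7 (warranty 7≥5, duration 38≤129, price 503≤697).
Opt2: not dominated.
Opt3: dominated by Opt8 (warranty 10≥2, duration 131≤141, price 118≤249).
Opt4: not dominated.
Opt5: dominated by Opt6 (warranty 8≥5, duration 164≤191, price 216≤266).
Opt6: dominated by Opt8 (warranty 10≥8, duration 131≤164, price 118≤216).
Opt7: not dominated.
Opt8: not dominated (best price).
Opt9: dominated by Opt3 (warranty 2≥1, duration 141≤160, price 249≤504).
Opt10: not dominated (best duration).
Opt11: dominated by Opt7 (warranty 7≥5, duration 38≤124, price 503≤645).
Opt12: dominated by Opt7 (warranty 7≥5, duration 38≤54, price 503≤562).
Pareto-optimal: Opt2, Opt4, Opt7, Opt8, Opt10 → 5.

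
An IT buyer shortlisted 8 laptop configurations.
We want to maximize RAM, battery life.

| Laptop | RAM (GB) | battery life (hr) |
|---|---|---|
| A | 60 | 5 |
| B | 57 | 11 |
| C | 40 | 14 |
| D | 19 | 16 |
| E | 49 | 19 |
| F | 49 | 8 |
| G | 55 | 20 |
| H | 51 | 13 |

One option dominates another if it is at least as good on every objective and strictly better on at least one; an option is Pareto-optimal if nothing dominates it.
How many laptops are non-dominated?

A: not dominated (best RAM).
B: not dominated.
C: dominated by E (RAM 49≥40, battery life 19≥14).
D: dominated by E (RAM 49≥19, battery life 19≥16).
E: dominated by G (RAM 55≥49, battery life 20≥19).
F: dominated by B (RAM 57≥49, battery life 11≥8).
G: not dominated (best battery life).
H: dominated by G (RAM 55≥51, battery life 20≥13).
Pareto-optimal: A, B, G → 3.

3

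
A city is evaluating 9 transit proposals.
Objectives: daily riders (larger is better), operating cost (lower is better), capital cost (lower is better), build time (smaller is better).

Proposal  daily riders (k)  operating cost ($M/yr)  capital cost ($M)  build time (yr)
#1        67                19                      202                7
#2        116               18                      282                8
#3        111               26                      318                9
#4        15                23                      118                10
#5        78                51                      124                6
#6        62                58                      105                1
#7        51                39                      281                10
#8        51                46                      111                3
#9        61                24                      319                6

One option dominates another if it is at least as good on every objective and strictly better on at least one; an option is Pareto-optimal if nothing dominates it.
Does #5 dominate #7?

No

#5 vs #7: #5 is worse on operating cost (51 vs 39), so it does not dominate #7.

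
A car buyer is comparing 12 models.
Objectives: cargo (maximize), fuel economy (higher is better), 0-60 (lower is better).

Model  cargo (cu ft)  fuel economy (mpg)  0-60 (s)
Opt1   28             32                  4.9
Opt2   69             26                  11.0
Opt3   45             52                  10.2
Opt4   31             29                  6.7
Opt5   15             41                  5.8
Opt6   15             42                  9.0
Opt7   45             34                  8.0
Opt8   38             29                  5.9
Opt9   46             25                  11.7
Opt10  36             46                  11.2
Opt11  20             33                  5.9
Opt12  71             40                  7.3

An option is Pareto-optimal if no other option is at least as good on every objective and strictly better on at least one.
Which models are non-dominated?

Opt1: not dominated (best 0-60).
Opt2: dominated by Opt12 (cargo 71≥69, fuel economy 40≥26, 0-60 7.3≤11.0).
Opt3: not dominated (best fuel economy).
Opt4: dominated by Opt8 (cargo 38≥31, fuel economy 29≥29, 0-60 5.9≤6.7).
Opt5: not dominated.
Opt6: not dominated.
Opt7: dominated by Opt12 (cargo 71≥45, fuel economy 40≥34, 0-60 7.3≤8.0).
Opt8: not dominated.
Opt9: dominated by Opt2 (cargo 69≥46, fuel economy 26≥25, 0-60 11.0≤11.7).
Opt10: dominated by Opt3 (cargo 45≥36, fuel economy 52≥46, 0-60 10.2≤11.2).
Opt11: not dominated.
Opt12: not dominated (best cargo).

Opt1, Opt3, Opt5, Opt6, Opt8, Opt11, Opt12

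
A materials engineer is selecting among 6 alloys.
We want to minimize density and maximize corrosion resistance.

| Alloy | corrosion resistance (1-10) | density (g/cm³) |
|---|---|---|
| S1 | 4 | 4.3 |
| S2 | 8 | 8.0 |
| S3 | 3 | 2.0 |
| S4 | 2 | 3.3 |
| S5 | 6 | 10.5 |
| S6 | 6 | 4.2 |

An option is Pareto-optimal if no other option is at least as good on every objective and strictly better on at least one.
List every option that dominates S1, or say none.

S6

S6: corrosion resistance 6≥4, density 4.2≤4.3 — dominates S1.
Others (S2, S3, S4, S5) are each worse than S1 on at least one objective.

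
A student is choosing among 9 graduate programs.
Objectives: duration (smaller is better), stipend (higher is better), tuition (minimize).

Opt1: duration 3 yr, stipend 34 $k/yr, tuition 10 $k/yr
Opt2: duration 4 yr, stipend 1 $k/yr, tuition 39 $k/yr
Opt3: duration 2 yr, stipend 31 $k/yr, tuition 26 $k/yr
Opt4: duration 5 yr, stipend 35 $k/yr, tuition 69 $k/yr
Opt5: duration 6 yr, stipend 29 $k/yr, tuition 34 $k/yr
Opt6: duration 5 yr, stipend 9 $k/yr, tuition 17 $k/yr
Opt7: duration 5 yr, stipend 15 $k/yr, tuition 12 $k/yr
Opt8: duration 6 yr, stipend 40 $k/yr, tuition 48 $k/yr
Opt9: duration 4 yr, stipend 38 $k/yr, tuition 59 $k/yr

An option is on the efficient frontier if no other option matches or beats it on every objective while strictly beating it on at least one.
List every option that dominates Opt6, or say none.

Opt1: duration 3≤5, stipend 34≥9, tuition 10≤17 — dominates Opt6.
Opt7: duration 5≤5, stipend 15≥9, tuition 12≤17 — dominates Opt6.
Others (Opt2, Opt3, Opt4, Opt5, Opt8, Opt9) are each worse than Opt6 on at least one objective.

Opt1, Opt7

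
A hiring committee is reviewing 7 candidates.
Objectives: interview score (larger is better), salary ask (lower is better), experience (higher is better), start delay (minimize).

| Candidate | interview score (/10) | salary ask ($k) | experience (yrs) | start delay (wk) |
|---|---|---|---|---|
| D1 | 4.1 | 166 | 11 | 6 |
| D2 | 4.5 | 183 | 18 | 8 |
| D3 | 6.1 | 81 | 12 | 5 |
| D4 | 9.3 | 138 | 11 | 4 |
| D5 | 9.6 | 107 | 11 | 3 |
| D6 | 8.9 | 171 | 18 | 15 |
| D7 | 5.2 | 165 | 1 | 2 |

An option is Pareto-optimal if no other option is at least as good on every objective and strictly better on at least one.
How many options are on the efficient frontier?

D1: dominated by D3 (interview score 6.1≥4.1, salary ask 81≤166, experience 12≥11, start delay 5≤6).
D2: not dominated.
D3: not dominated (best salary ask).
D4: dominated by D5 (interview score 9.6≥9.3, salary ask 107≤138, experience 11≥11, start delay 3≤4).
D5: not dominated (best interview score).
D6: not dominated.
D7: not dominated (best start delay).
Pareto-optimal: D2, D3, D5, D6, D7 → 5.

5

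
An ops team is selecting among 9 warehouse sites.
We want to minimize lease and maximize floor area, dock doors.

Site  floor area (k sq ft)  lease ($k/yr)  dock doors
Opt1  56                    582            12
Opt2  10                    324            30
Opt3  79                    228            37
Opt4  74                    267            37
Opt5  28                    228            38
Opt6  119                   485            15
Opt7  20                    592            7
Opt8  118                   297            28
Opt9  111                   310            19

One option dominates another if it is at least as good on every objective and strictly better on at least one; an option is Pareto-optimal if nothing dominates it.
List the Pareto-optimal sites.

Opt3, Opt5, Opt6, Opt8

Opt1: dominated by Opt3 (floor area 79≥56, lease 228≤582, dock doors 37≥12).
Opt2: dominated by Opt3 (floor area 79≥10, lease 228≤324, dock doors 37≥30).
Opt3: not dominated.
Opt4: dominated by Opt3 (floor area 79≥74, lease 228≤267, dock doors 37≥37).
Opt5: not dominated (best dock doors).
Opt6: not dominated (best floor area).
Opt7: dominated by Opt1 (floor area 56≥20, lease 582≤592, dock doors 12≥7).
Opt8: not dominated.
Opt9: dominated by Opt8 (floor area 118≥111, lease 297≤310, dock doors 28≥19).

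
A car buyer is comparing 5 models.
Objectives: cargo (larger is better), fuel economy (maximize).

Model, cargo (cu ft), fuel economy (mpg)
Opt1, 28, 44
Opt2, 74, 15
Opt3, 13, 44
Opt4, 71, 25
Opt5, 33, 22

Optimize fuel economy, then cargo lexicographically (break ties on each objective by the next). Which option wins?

Opt1

First maximize fuel economy: best is 44, kept {Opt1, Opt3}.
Then maximize cargo: best is 28, kept {Opt1}.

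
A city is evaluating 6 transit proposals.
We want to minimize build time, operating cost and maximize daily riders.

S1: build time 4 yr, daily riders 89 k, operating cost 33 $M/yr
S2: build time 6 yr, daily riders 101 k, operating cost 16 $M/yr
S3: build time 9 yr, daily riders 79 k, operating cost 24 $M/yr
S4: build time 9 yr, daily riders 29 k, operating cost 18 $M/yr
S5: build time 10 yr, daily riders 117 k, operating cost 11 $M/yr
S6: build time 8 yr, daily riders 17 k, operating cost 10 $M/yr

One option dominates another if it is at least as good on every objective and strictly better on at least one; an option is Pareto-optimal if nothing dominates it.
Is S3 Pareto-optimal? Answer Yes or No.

No

S2 vs S3: build time 6≤9, daily riders 101≥79, operating cost 16≤24 — S2 is at least as good on every objective and strictly better on at least one, so S2 dominates S3.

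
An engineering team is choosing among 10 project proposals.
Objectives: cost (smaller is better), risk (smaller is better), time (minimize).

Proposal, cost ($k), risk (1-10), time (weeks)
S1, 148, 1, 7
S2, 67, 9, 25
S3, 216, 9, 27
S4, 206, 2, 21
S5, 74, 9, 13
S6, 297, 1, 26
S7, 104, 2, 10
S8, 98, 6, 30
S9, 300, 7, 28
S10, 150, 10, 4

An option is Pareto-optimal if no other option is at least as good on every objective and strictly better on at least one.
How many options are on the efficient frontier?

S1: not dominated.
S2: not dominated (best cost).
S3: dominated by S1 (cost 148≤216, risk 1≤9, time 7≤27).
S4: dominated by S1 (cost 148≤206, risk 1≤2, time 7≤21).
S5: not dominated.
S6: dominated by S1 (cost 148≤297, risk 1≤1, time 7≤26).
S7: not dominated.
S8: not dominated.
S9: dominated by S1 (cost 148≤300, risk 1≤7, time 7≤28).
S10: not dominated (best time).
Pareto-optimal: S1, S2, S5, S7, S8, S10 → 6.

6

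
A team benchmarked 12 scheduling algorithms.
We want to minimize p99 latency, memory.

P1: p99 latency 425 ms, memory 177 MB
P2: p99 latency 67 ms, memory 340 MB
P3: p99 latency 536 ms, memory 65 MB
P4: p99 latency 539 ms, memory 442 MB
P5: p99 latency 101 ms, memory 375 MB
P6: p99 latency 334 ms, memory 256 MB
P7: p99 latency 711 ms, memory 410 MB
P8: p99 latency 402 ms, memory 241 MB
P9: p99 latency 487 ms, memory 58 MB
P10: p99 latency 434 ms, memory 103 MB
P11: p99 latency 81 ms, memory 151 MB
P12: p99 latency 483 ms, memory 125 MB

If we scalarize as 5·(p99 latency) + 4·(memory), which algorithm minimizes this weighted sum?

P11

P1: 5·425 + 4·177 = 2833
P2: 5·67 + 4·340 = 1695
P3: 5·536 + 4·65 = 2940
P4: 5·539 + 4·442 = 4463
P5: 5·101 + 4·375 = 2005
P6: 5·334 + 4·256 = 2694
P7: 5·711 + 4·410 = 5195
P8: 5·402 + 4·241 = 2974
P9: 5·487 + 4·58 = 2667
P10: 5·434 + 4·103 = 2582
P11: 5·81 + 4·151 = 1009
P12: 5·483 + 4·125 = 2915
Lowest: P11 at 1009.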